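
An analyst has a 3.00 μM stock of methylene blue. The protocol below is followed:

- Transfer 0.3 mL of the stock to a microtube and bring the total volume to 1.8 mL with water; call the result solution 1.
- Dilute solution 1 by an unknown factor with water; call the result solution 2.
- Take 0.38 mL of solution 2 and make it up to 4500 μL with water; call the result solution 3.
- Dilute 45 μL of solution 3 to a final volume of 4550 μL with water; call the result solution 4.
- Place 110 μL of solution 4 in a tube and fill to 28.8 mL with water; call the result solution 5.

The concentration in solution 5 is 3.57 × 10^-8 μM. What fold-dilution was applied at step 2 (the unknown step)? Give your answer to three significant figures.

Step 1: 0.3 mL brought to 1.8 mL → factor 1.8/0.3 = 6
Step 2: unknown factor x
Step 3: 0.38 mL brought to 4500 μL → factor 4.5/0.38 = 11.842
Step 4: 45 μL brought to 4550 μL → factor 4550/45 = 101.11
Step 5: 110 μL brought to 28.8 mL → factor 28800/110 = 261.82
Product of known-step factors = 1.881 × 10^6
Overall factor = 3.00 μM / (3.57 × 10^-8 μM) = 8.4034 × 10^7
x = 8.4034 × 10^7 / 1.881 × 10^6 = 44.7

44.7-fold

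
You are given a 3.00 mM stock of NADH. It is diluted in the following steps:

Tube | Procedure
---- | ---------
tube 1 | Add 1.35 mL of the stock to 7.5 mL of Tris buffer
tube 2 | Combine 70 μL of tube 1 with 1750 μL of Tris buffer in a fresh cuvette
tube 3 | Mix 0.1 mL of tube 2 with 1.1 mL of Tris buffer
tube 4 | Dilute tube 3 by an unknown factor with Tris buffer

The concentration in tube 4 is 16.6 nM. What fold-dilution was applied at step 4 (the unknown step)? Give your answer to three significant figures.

88.4-fold

Step 1: 1.35 mL + 7.5 mL = 8.85 mL total → factor 8.85/1.35 = 6.5556
Step 2: 70 μL + 1750 μL = 1820 μL total → factor 1820/70 = 26
Step 3: 0.1 mL + 1.1 mL = 1.2 mL total → factor 1.2/0.1 = 12
Step 4: unknown factor x
Product of known-step factors = 2045.3
Overall factor = 3.00 mM / (16.6 nM) = 1.8072 × 10^5
x = 1.8072 × 10^5 / 2045.3 = 88.4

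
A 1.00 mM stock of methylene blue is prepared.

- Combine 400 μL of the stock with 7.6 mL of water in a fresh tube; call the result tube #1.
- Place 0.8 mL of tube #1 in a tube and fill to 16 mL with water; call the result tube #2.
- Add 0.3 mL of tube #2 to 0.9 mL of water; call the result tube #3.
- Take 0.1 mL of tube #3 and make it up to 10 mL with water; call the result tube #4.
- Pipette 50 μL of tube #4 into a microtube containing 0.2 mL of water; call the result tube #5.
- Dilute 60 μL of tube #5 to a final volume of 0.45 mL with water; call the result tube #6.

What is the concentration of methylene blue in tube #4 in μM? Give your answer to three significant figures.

0.00625 μM

Step 1: 400 μL + 7.6 mL = 8000 μL total → factor 8000/400 = 20
Step 2: 0.8 mL brought to 16 mL → factor 16/0.8 = 20
Step 3: 0.3 mL + 0.9 mL = 1.2 mL total → factor 1.2/0.3 = 4
Step 4: 0.1 mL brought to 10 mL → factor 10/0.1 = 100
Dilution factor through tube #4 = 20 × 20 × 4 × 100 = 1.6 × 10^5
[tube #4] = 1.00 mM / 1.6 × 10^5 = 6.250 × 10^-6 mM = 0.00625 μM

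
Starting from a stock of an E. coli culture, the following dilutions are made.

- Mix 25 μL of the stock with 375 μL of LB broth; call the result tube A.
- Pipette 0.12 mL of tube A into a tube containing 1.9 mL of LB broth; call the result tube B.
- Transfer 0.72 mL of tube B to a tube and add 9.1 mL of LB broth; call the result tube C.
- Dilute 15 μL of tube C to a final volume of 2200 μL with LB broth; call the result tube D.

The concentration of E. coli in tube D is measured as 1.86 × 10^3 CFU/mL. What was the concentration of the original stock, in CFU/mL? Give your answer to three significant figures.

1.00 × 10^9 CFU/mL

Step 1: 25 μL + 375 μL = 400 μL total → factor 400/25 = 16
Step 2: 0.12 mL + 1.9 mL = 2.02 mL total → factor 2.02/0.12 = 16.833
Step 3: 0.72 mL + 9.1 mL = 9.82 mL total → factor 9.82/0.72 = 13.639
Step 4: 15 μL brought to 2200 μL → factor 2200/15 = 146.67
Overall dilution factor = 16 × 16.833 × 13.639 × 146.67 = 5.3877 × 10^5
Stock = 1.86 × 10^3 CFU/mL × 5.3877 × 10^5 = 1.00 × 10^9 CFU/mL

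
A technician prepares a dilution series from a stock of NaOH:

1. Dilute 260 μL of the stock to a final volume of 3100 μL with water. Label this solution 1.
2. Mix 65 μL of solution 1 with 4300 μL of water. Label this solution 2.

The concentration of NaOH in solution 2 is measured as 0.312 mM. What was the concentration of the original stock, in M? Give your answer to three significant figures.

0.250 M

Step 1: 260 μL brought to 3100 μL → factor 3100/260 = 11.923
Step 2: 65 μL + 4300 μL = 4365 μL total → factor 4365/65 = 67.154
Overall dilution factor = 11.923 × 67.154 = 800.68
Stock = 0.312 mM × 800.68 = 249.8 mM = 0.250 M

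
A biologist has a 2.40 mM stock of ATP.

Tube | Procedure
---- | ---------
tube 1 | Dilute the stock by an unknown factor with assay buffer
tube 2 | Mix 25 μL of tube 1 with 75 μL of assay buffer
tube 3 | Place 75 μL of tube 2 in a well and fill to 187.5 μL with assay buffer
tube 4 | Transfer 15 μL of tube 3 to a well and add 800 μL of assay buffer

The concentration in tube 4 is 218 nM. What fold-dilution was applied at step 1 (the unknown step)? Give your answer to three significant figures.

20.3-fold

Step 1: unknown factor x
Step 2: 25 μL + 75 μL = 100 μL total → factor 100/25 = 4
Step 3: 75 μL brought to 187.5 μL → factor 187.5/75 = 2.5
Step 4: 15 μL + 800 μL = 815 μL total → factor 815/15 = 54.333
Product of known-step factors = 543.33
Overall factor = 2.40 mM / (218 nM) = 11009
x = 11009 / 543.33 = 20.3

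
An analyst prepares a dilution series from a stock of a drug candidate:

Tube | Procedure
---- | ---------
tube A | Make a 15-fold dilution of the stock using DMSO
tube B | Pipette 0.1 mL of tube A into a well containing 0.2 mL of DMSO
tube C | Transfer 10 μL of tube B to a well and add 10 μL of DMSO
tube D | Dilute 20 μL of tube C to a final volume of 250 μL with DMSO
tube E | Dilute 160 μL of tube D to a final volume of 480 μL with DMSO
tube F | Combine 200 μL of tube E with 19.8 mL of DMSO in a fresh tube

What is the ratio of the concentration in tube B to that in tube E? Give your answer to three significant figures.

75.0

Step 1: 15-fold → factor 15
Step 2: 0.1 mL + 0.2 mL = 0.3 mL total → factor 0.3/0.1 = 3
Step 3: 10 μL + 10 μL = 20 μL total → factor 20/10 = 2
Step 4: 20 μL brought to 250 μL → factor 250/20 = 12.5
Step 5: 160 μL brought to 480 μL → factor 480/160 = 3
Dilution factor to tube B = 45; to tube E = 3375
[tube B]/[tube E] = (factor to tube E)/(factor to tube B) = 3375/45 = 75.0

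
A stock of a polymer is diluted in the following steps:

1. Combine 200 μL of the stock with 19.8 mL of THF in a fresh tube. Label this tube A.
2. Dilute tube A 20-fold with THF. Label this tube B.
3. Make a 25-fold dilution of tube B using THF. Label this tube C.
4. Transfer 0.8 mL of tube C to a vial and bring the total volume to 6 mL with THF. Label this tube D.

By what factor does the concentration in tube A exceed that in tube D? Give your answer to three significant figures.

Step 1: 200 μL + 19.8 mL = 20000 μL total → factor 20000/200 = 100
Step 2: 20-fold → factor 20
Step 3: 25-fold → factor 25
Step 4: 0.8 mL brought to 6 mL → factor 6/0.8 = 7.5
Dilution factor to tube A = 100; to tube D = 3.75 × 10^5
[tube A]/[tube D] = (factor to tube D)/(factor to tube A) = 3.75 × 10^5/100 = 3.75 × 10^3

3.75 × 10^3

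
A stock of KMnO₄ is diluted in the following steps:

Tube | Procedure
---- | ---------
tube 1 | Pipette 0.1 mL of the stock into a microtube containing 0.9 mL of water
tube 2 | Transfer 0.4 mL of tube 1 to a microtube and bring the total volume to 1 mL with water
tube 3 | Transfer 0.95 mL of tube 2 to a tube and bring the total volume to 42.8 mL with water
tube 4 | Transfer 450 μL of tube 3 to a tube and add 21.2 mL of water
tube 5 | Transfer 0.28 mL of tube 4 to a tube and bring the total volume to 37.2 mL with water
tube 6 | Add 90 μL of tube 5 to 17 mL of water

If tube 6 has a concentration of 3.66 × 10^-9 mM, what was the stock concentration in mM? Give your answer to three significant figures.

Step 1: 0.1 mL + 0.9 mL = 1 mL total → factor 1/0.1 = 10
Step 2: 0.4 mL brought to 1 mL → factor 1/0.4 = 2.5
Step 3: 0.95 mL brought to 42.8 mL → factor 42.8/0.95 = 45.053
Step 4: 450 μL + 21.2 mL = 21650 μL total → factor 21650/450 = 48.111
Step 5: 0.28 mL brought to 37.2 mL → factor 37.2/0.28 = 132.86
Step 6: 90 μL + 17 mL = 17090 μL total → factor 17090/90 = 189.89
Overall dilution factor = 10 × 2.5 × 45.053 × 48.111 × 132.86 × 189.89 = 1.3671 × 10^9
Stock = 3.66 × 10^-9 mM × 1.3671 × 10^9 = 5.00 mM

5.00 mM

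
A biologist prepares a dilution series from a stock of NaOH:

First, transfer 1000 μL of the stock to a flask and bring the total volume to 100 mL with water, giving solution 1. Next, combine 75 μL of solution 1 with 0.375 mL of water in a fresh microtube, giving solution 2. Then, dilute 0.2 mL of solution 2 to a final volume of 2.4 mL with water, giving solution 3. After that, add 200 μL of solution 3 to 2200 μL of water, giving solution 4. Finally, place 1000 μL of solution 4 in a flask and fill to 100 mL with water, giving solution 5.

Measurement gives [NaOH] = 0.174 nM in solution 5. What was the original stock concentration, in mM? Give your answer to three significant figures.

Step 1: 1000 μL brought to 100 mL → factor 1 × 10^5/1000 = 100
Step 2: 75 μL + 0.375 mL = 450 μL total → factor 450/75 = 6
Step 3: 0.2 mL brought to 2.4 mL → factor 2.4/0.2 = 12
Step 4: 200 μL + 2200 μL = 2400 μL total → factor 2400/200 = 12
Step 5: 1000 μL brought to 100 mL → factor 1 × 10^5/1000 = 100
Overall dilution factor = 100 × 6 × 12 × 12 × 100 = 8.64 × 10^6
Stock = 0.174 nM × 8.64 × 10^6 = 1.503 × 10^6 nM = 1.50 mM

1.50 mM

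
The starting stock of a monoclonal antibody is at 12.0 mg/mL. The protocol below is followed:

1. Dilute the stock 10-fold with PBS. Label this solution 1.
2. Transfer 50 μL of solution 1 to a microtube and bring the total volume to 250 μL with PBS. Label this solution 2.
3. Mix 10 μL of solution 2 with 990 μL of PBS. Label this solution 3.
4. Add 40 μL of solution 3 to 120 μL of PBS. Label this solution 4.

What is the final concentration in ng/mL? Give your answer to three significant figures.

Step 1: 10-fold → factor 10
Step 2: 50 μL brought to 250 μL → factor 250/50 = 5
Step 3: 10 μL + 990 μL = 1000 μL total → factor 1000/10 = 100
Step 4: 40 μL + 120 μL = 160 μL total → factor 160/40 = 4
Overall dilution factor = 10 × 5 × 100 × 4 = 20000
Final = 12.0 mg/mL / 20000 = 0.0006000 mg/mL = 600 ng/mL

600 ng/mL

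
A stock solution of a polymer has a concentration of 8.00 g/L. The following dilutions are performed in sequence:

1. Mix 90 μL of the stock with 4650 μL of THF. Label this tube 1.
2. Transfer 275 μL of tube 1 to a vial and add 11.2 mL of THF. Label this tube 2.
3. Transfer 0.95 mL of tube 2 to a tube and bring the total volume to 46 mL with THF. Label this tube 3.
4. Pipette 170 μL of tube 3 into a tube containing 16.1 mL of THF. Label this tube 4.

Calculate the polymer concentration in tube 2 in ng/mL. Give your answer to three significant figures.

Step 1: 90 μL + 4650 μL = 4740 μL total → factor 4740/90 = 52.667
Step 2: 275 μL + 11.2 mL = 11475 μL total → factor 11475/275 = 41.727
Dilution factor through tube 2 = 52.667 × 41.727 = 2197.6
[tube 2] = 8.00 g/L / 2197.6 = 0.003640 g/L = 3.64 × 10^3 ng/mL

3.64 × 10^3 ng/mL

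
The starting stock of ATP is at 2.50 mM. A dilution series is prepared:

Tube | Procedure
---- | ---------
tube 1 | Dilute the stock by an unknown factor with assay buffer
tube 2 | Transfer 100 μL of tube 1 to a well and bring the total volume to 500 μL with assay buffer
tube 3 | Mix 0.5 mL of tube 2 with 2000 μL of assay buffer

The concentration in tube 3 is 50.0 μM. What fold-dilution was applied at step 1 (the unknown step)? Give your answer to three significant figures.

Step 1: unknown factor x
Step 2: 100 μL brought to 500 μL → factor 500/100 = 5
Step 3: 0.5 mL + 2000 μL = 2.5 mL total → factor 2.5/0.5 = 5
Product of known-step factors = 25
Overall factor = 2.50 mM / (50.0 μM) = 50
x = 50 / 25 = 2.00

2.00-fold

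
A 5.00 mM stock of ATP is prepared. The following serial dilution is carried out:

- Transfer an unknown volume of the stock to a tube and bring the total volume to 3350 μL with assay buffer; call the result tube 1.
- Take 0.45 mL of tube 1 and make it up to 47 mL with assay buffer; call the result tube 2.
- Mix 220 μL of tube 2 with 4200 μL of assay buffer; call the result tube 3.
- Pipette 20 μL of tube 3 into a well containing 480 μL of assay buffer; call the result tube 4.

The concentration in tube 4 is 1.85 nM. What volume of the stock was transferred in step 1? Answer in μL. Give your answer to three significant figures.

65.0 μL

Step 1: v brought to 3350 μL → factor = 3350 μL/v
Step 2: 0.45 mL brought to 47 mL → factor 47/0.45 = 104.44
Step 3: 220 μL + 4200 μL = 4420 μL total → factor 4420/220 = 20.091
Step 4: 20 μL + 480 μL = 500 μL total → factor 500/20 = 25
Product of known-step factors = 52460
Overall factor = 5.00 mM / (1.85 nM) = 2.7027 × 10^6
Step-1 factor = 2.7027 × 10^6 / 52460 = 51.52
v = 3350 μL / 51.52 = 65.0 μL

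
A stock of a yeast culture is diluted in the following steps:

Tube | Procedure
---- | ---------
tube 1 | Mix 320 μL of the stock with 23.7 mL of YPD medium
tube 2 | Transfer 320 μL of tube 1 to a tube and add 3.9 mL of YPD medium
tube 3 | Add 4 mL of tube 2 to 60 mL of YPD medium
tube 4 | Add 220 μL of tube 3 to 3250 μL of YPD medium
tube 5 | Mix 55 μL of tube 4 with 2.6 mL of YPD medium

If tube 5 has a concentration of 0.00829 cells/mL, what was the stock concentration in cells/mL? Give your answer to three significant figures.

Step 1: 320 μL + 23.7 mL = 24020 μL total → factor 24020/320 = 75.062
Step 2: 320 μL + 3.9 mL = 4220 μL total → factor 4220/320 = 13.188
Step 3: 4 mL + 60 mL = 64 mL total → factor 64/4 = 16
Step 4: 220 μL + 3250 μL = 3470 μL total → factor 3470/220 = 15.773
Step 5: 55 μL + 2.6 mL = 2655 μL total → factor 2655/55 = 48.273
Overall dilution factor = 75.062 × 13.188 × 16 × 15.773 × 48.273 = 1.2059 × 10^7
Stock = 0.00829 cells/mL × 1.2059 × 10^7 = 1.00 × 10^5 cells/mL

1.00 × 10^5 cells/mL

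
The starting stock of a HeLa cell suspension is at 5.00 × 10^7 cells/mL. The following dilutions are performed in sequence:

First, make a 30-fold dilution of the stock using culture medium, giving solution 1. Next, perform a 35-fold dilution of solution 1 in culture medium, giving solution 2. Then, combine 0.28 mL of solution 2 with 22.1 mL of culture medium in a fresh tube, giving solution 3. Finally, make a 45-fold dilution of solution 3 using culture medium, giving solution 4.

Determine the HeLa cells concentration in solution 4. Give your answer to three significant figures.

Step 1: 30-fold → factor 30
Step 2: 35-fold → factor 35
Step 3: 0.28 mL + 22.1 mL = 22.38 mL total → factor 22.38/0.28 = 79.929
Step 4: 45-fold → factor 45
Overall dilution factor = 30 × 35 × 79.929 × 45 = 3.7766 × 10^6
Final = 5.00 × 10^7 cells/mL / 3.7766 × 10^6 = 13.2 cells/mL

13.2 cells/mL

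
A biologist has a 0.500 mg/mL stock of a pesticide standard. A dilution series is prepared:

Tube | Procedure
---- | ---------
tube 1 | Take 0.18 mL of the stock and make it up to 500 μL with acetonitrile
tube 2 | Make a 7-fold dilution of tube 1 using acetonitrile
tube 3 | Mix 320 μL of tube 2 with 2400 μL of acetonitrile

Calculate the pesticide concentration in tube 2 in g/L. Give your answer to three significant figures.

0.0257 g/L

Step 1: 0.18 mL brought to 500 μL → factor 0.5/0.18 = 2.7778
Step 2: 7-fold → factor 7
Dilution factor through tube 2 = 2.7778 × 7 = 19.444
[tube 2] = 0.500 mg/mL / 19.444 = 0.02571 mg/mL = 0.0257 g/L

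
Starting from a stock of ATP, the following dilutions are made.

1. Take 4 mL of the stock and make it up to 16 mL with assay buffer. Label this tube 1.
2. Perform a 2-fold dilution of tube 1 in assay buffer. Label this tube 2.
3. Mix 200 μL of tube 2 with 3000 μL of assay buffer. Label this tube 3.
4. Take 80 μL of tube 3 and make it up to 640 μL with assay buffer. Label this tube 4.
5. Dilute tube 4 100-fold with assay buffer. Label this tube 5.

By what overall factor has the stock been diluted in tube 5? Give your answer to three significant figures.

Step 1: 4 mL brought to 16 mL → factor 16/4 = 4
Step 2: 2-fold → factor 2
Step 3: 200 μL + 3000 μL = 3200 μL total → factor 3200/200 = 16
Step 4: 80 μL brought to 640 μL → factor 640/80 = 8
Step 5: 100-fold → factor 100
Overall dilution factor = 4 × 2 × 16 × 8 × 100 = 1.024 × 10^5

1.02 × 10^5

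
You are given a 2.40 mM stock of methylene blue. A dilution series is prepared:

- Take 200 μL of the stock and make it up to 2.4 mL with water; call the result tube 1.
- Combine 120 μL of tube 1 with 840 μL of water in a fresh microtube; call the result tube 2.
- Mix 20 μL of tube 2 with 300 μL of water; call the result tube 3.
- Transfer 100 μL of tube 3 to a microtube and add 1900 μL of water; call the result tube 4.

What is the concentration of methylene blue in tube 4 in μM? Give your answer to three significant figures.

Step 1: 200 μL brought to 2.4 mL → factor 2400/200 = 12
Step 2: 120 μL + 840 μL = 960 μL total → factor 960/120 = 8
Step 3: 20 μL + 300 μL = 320 μL total → factor 320/20 = 16
Step 4: 100 μL + 1900 μL = 2000 μL total → factor 2000/100 = 20
Overall dilution factor = 12 × 8 × 16 × 20 = 30720
Final = 2.40 mM / 30720 = 7.813 × 10^-5 mM = 0.0781 μM

0.0781 μM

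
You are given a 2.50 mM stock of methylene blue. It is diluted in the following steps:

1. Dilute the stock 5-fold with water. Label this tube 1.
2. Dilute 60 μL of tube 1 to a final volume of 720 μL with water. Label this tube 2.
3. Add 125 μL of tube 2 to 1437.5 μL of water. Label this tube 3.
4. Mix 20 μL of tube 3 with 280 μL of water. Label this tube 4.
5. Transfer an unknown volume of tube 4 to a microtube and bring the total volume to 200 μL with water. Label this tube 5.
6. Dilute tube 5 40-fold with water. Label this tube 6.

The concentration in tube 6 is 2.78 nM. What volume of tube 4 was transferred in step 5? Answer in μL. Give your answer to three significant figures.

100 μL

Step 1: 5-fold → factor 5
Step 2: 60 μL brought to 720 μL → factor 720/60 = 12
Step 3: 125 μL + 1437.5 μL = 1562.5 μL total → factor 1562.5/125 = 12.5
Step 4: 20 μL + 280 μL = 300 μL total → factor 300/20 = 15
Step 5: v brought to 200 μL → factor = 200 μL/v
Step 6: 40-fold → factor 40
Product of known-step factors = 4.5 × 10^5
Overall factor = 2.50 mM / (2.78 nM) = 8.9928 × 10^5
Step-5 factor = 8.9928 × 10^5 / 4.5 × 10^5 = 1.9984
v = 200 μL / 1.9984 = 100 μL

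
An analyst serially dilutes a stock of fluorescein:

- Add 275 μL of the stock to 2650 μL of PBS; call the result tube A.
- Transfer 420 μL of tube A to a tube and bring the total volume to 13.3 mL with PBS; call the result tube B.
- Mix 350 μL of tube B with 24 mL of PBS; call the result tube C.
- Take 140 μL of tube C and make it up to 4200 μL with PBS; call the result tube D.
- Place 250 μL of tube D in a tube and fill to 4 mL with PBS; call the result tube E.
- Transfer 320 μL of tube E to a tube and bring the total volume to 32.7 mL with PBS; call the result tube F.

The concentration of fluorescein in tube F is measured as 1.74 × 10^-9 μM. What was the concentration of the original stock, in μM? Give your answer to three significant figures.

Step 1: 275 μL + 2650 μL = 2925 μL total → factor 2925/275 = 10.636
Step 2: 420 μL brought to 13.3 mL → factor 13300/420 = 31.667
Step 3: 350 μL + 24 mL = 24350 μL total → factor 24350/350 = 69.571
Step 4: 140 μL brought to 4200 μL → factor 4200/140 = 30
Step 5: 250 μL brought to 4 mL → factor 4000/250 = 16
Step 6: 320 μL brought to 32.7 mL → factor 32700/320 = 102.19
Overall dilution factor = 10.636 × 31.667 × 69.571 × 30 × 16 × 102.19 = 1.1494 × 10^9
Stock = 1.74 × 10^-9 μM × 1.1494 × 10^9 = 2.00 μM

2.00 μM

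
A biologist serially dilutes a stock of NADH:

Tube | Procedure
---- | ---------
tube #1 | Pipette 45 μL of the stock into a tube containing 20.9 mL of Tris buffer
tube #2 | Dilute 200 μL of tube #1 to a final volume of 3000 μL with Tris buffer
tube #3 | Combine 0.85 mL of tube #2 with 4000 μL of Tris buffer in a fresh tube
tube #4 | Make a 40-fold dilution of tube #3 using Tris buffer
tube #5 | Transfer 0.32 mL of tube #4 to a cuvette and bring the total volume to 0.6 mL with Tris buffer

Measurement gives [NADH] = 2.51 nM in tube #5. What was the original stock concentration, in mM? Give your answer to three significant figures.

Step 1: 45 μL + 20.9 mL = 20945 μL total → factor 20945/45 = 465.44
Step 2: 200 μL brought to 3000 μL → factor 3000/200 = 15
Step 3: 0.85 mL + 4000 μL = 4.85 mL total → factor 4.85/0.85 = 5.7059
Step 4: 40-fold → factor 40
Step 5: 0.32 mL brought to 0.6 mL → factor 0.6/0.32 = 1.875
Overall dilution factor = 465.44 × 15 × 5.7059 × 40 × 1.875 = 2.9877 × 10^6
Stock = 2.51 nM × 2.9877 × 10^6 = 7.499 × 10^6 nM = 7.50 mM

7.50 mM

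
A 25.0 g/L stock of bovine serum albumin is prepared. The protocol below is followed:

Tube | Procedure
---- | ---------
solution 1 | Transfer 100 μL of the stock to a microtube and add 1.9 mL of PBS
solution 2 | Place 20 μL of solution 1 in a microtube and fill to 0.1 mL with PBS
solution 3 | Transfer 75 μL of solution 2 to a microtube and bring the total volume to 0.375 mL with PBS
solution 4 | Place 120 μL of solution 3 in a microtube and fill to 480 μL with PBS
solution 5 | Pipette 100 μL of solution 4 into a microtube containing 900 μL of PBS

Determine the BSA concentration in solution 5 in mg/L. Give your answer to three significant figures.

1.25 mg/L

Step 1: 100 μL + 1.9 mL = 2000 μL total → factor 2000/100 = 20
Step 2: 20 μL brought to 0.1 mL → factor 100/20 = 5
Step 3: 75 μL brought to 0.375 mL → factor 375/75 = 5
Step 4: 120 μL brought to 480 μL → factor 480/120 = 4
Step 5: 100 μL + 900 μL = 1000 μL total → factor 1000/100 = 10
Overall dilution factor = 20 × 5 × 5 × 4 × 10 = 20000
Final = 25.0 g/L / 20000 = 0.001250 g/L = 1.25 mg/L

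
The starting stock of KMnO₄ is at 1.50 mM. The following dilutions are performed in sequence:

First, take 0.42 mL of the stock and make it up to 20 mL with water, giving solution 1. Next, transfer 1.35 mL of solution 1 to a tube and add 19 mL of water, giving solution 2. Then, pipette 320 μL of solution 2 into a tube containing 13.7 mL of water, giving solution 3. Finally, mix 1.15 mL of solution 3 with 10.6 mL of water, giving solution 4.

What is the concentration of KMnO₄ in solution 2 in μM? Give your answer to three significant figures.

2.09 μM

Step 1: 0.42 mL brought to 20 mL → factor 20/0.42 = 47.619
Step 2: 1.35 mL + 19 mL = 20.35 mL total → factor 20.35/1.35 = 15.074
Dilution factor through solution 2 = 47.619 × 15.074 = 717.81
[solution 2] = 1.50 mM / 717.81 = 0.002090 mM = 2.09 μM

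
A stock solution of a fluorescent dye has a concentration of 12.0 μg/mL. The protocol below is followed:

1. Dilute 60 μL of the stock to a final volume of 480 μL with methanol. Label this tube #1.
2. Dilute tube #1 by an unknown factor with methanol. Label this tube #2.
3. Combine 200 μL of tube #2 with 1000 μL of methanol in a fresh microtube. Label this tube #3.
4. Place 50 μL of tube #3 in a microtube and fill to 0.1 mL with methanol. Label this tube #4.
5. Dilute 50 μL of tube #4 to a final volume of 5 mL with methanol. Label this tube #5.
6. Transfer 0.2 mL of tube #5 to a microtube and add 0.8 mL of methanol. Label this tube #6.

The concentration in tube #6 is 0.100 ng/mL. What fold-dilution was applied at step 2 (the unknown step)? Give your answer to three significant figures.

Step 1: 60 μL brought to 480 μL → factor 480/60 = 8
Step 2: unknown factor x
Step 3: 200 μL + 1000 μL = 1200 μL total → factor 1200/200 = 6
Step 4: 50 μL brought to 0.1 mL → factor 100/50 = 2
Step 5: 50 μL brought to 5 mL → factor 5000/50 = 100
Step 6: 0.2 mL + 0.8 mL = 1 mL total → factor 1/0.2 = 5
Product of known-step factors = 48000
Overall factor = 12.0 μg/mL / (0.100 ng/mL) = 1.2 × 10^5
x = 1.2 × 10^5 / 48000 = 2.50

2.50-fold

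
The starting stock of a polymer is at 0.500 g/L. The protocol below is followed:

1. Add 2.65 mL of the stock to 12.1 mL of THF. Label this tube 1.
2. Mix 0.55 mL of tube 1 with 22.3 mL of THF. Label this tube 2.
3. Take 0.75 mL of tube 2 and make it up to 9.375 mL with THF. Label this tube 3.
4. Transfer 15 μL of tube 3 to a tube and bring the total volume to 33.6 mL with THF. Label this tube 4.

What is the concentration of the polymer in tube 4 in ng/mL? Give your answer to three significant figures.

0.0772 ng/mL

Step 1: 2.65 mL + 12.1 mL = 14.75 mL total → factor 14.75/2.65 = 5.566
Step 2: 0.55 mL + 22.3 mL = 22.85 mL total → factor 22.85/0.55 = 41.545
Step 3: 0.75 mL brought to 9.375 mL → factor 9.375/0.75 = 12.5
Step 4: 15 μL brought to 33.6 mL → factor 33600/15 = 2240
Overall dilution factor = 5.566 × 41.545 × 12.5 × 2240 = 6.4748 × 10^6
Final = 0.500 g/L / 6.4748 × 10^6 = 7.722 × 10^-8 g/L = 0.0772 ng/mL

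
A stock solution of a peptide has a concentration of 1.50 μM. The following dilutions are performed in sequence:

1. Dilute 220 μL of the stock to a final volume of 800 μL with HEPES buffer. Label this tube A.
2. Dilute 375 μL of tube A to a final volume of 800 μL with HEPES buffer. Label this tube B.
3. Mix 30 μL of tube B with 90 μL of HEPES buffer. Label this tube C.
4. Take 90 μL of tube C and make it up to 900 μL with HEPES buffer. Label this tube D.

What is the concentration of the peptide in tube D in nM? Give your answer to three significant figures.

Step 1: 220 μL brought to 800 μL → factor 800/220 = 3.6364
Step 2: 375 μL brought to 800 μL → factor 800/375 = 2.1333
Step 3: 30 μL + 90 μL = 120 μL total → factor 120/30 = 4
Step 4: 90 μL brought to 900 μL → factor 900/90 = 10
Overall dilution factor = 3.6364 × 2.1333 × 4 × 10 = 310.3
Final = 1.50 μM / 310.3 = 0.004834 μM = 4.83 nM

4.83 nM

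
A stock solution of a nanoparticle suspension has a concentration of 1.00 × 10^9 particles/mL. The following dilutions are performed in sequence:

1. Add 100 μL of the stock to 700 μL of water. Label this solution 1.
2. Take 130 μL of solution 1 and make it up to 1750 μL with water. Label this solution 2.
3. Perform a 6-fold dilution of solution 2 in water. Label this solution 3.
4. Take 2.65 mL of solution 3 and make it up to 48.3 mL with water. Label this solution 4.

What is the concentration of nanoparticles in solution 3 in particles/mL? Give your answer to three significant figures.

Step 1: 100 μL + 700 μL = 800 μL total → factor 800/100 = 8
Step 2: 130 μL brought to 1750 μL → factor 1750/130 = 13.462
Step 3: 6-fold → factor 6
Dilution factor through solution 3 = 8 × 13.462 × 6 = 646.15
[solution 3] = 1.00 × 10^9 particles/mL / 646.15 = 1.55 × 10^6 particles/mL

1.55 × 10^6 particles/mL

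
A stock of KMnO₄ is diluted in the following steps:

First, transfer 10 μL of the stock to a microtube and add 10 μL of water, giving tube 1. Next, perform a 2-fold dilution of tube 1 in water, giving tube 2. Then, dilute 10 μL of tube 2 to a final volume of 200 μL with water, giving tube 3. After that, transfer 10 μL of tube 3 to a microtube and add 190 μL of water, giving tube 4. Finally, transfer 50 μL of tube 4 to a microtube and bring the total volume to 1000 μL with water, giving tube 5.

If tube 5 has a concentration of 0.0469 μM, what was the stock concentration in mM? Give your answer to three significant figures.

1.50 mM

Step 1: 10 μL + 10 μL = 20 μL total → factor 20/10 = 2
Step 2: 2-fold → factor 2
Step 3: 10 μL brought to 200 μL → factor 200/10 = 20
Step 4: 10 μL + 190 μL = 200 μL total → factor 200/10 = 20
Step 5: 50 μL brought to 1000 μL → factor 1000/50 = 20
Overall dilution factor = 2 × 2 × 20 × 20 × 20 = 32000
Stock = 0.0469 μM × 32000 = 1501 μM = 1.50 mM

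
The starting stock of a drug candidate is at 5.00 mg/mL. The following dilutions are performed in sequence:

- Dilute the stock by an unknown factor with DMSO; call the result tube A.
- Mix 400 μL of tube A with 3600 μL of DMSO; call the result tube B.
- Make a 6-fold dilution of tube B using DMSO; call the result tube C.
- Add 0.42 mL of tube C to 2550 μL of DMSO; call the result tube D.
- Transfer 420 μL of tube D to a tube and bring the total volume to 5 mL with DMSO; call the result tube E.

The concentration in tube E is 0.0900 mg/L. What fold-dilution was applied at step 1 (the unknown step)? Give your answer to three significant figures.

Step 1: unknown factor x
Step 2: 400 μL + 3600 μL = 4000 μL total → factor 4000/400 = 10
Step 3: 6-fold → factor 6
Step 4: 0.42 mL + 2550 μL = 2.97 mL total → factor 2.97/0.42 = 7.0714
Step 5: 420 μL brought to 5 mL → factor 5000/420 = 11.905
Product of known-step factors = 5051
Overall factor = 5.00 mg/mL / (0.0900 mg/L) = 55556
x = 55556 / 5051 = 11.0

11.0-fold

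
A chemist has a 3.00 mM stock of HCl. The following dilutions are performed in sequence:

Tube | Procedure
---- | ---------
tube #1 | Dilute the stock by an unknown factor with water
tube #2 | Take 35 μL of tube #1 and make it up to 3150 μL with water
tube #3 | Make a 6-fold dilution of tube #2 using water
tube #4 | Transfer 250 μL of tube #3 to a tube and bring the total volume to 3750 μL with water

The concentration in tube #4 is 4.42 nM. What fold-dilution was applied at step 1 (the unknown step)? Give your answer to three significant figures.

83.8-fold

Step 1: unknown factor x
Step 2: 35 μL brought to 3150 μL → factor 3150/35 = 90
Step 3: 6-fold → factor 6
Step 4: 250 μL brought to 3750 μL → factor 3750/250 = 15
Product of known-step factors = 8100
Overall factor = 3.00 mM / (4.42 nM) = 6.7873 × 10^5
x = 6.7873 × 10^5 / 8100 = 83.8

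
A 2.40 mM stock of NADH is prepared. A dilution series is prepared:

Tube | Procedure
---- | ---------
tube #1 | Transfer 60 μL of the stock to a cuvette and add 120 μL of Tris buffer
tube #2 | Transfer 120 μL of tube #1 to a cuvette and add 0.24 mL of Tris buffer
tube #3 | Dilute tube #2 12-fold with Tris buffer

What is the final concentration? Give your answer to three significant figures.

0.0222 mM

Step 1: 60 μL + 120 μL = 180 μL total → factor 180/60 = 3
Step 2: 120 μL + 0.24 mL = 360 μL total → factor 360/120 = 3
Step 3: 12-fold → factor 12
Overall dilution factor = 3 × 3 × 12 = 108
Final = 2.40 mM / 108 = 0.0222 mM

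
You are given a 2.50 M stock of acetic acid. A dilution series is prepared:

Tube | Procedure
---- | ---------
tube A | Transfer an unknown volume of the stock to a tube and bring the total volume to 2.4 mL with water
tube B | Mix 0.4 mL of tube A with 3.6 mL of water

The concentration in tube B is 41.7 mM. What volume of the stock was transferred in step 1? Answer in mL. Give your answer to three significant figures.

0.400 mL

Step 1: v brought to 2.4 mL → factor = 2.4 mL/v
Step 2: 0.4 mL + 3.6 mL = 4 mL total → factor 4/0.4 = 10
Product of known-step factors = 10
Overall factor = 2.50 M / (41.7 mM) = 59.952
Step-1 factor = 59.952 / 10 = 5.9952
v = 2.4 mL / 5.9952 = 0.400 mL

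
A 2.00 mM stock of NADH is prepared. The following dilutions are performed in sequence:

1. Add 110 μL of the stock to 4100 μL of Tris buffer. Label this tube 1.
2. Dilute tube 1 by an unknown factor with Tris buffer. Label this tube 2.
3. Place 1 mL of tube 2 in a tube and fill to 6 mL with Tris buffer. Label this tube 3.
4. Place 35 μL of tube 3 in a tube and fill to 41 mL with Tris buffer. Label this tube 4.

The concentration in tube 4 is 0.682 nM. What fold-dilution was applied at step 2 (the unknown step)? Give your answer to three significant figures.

Step 1: 110 μL + 4100 μL = 4210 μL total → factor 4210/110 = 38.273
Step 2: unknown factor x
Step 3: 1 mL brought to 6 mL → factor 6/1 = 6
Step 4: 35 μL brought to 41 mL → factor 41000/35 = 1171.4
Product of known-step factors = 2.69 × 10^5
Overall factor = 2.00 mM / (0.682 nM) = 2.9326 × 10^6
x = 2.9326 × 10^6 / 2.69 × 10^5 = 10.9

10.9-fold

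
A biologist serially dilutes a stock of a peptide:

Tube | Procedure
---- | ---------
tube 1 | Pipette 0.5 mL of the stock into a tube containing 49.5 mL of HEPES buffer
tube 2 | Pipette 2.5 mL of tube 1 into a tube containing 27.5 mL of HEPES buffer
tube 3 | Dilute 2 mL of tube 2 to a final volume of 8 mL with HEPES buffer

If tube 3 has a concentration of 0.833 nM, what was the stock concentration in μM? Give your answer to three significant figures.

4.00 μM

Step 1: 0.5 mL + 49.5 mL = 50 mL total → factor 50/0.5 = 100
Step 2: 2.5 mL + 27.5 mL = 30 mL total → factor 30/2.5 = 12
Step 3: 2 mL brought to 8 mL → factor 8/2 = 4
Overall dilution factor = 100 × 12 × 4 = 4800
Stock = 0.833 nM × 4800 = 3998 nM = 4.00 μM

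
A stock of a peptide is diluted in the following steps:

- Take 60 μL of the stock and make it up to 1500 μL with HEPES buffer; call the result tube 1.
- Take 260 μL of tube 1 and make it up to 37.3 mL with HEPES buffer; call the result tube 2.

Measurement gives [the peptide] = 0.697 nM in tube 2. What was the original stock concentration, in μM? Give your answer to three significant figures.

Step 1: 60 μL brought to 1500 μL → factor 1500/60 = 25
Step 2: 260 μL brought to 37.3 mL → factor 37300/260 = 143.46
Overall dilution factor = 25 × 143.46 = 3586.5
Stock = 0.697 nM × 3586.5 = 2500 nM = 2.50 μM

2.50 μM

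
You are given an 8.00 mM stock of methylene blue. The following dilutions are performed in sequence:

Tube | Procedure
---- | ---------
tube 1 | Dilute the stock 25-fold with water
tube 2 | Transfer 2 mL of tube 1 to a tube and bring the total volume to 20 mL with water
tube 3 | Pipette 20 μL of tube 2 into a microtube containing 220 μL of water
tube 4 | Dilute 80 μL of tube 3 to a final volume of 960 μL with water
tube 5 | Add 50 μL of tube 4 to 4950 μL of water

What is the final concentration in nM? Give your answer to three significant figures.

2.22 nM

Step 1: 25-fold → factor 25
Step 2: 2 mL brought to 20 mL → factor 20/2 = 10
Step 3: 20 μL + 220 μL = 240 μL total → factor 240/20 = 12
Step 4: 80 μL brought to 960 μL → factor 960/80 = 12
Step 5: 50 μL + 4950 μL = 5000 μL total → factor 5000/50 = 100
Overall dilution factor = 25 × 10 × 12 × 12 × 100 = 3.6 × 10^6
Final = 8.00 mM / 3.6 × 10^6 = 2.222 × 10^-6 mM = 2.22 nM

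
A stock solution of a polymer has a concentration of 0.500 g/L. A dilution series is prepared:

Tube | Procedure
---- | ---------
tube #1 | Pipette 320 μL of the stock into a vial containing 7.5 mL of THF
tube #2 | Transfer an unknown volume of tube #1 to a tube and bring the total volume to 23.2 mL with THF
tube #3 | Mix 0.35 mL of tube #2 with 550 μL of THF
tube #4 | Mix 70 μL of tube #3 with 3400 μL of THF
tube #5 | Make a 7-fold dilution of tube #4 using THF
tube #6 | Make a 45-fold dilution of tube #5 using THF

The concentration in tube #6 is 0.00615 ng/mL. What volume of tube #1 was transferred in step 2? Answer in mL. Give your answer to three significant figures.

0.280 mL

Step 1: 320 μL + 7.5 mL = 7820 μL total → factor 7820/320 = 24.438
Step 2: v brought to 23.2 mL → factor = 23.2 mL/v
Step 3: 0.35 mL + 550 μL = 0.9 mL total → factor 0.9/0.35 = 2.5714
Step 4: 70 μL + 3400 μL = 3470 μL total → factor 3470/70 = 49.571
Step 5: 7-fold → factor 7
Step 6: 45-fold → factor 45
Product of known-step factors = 9.8124 × 10^5
Overall factor = 0.500 g/L / (0.00615 ng/mL) = 8.1301 × 10^7
Step-2 factor = 8.1301 × 10^7 / 9.8124 × 10^5 = 82.856
v = 23.2 mL / 82.856 = 0.280 mL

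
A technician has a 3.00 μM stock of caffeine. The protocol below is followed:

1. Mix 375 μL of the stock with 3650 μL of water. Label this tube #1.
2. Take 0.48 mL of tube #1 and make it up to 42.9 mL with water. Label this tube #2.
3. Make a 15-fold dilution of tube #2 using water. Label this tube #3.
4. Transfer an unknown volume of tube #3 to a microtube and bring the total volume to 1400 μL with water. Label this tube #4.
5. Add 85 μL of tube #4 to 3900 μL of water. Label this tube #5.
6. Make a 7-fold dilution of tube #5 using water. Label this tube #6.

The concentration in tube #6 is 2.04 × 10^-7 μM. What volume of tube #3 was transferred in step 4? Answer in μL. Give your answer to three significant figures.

Step 1: 375 μL + 3650 μL = 4025 μL total → factor 4025/375 = 10.733
Step 2: 0.48 mL brought to 42.9 mL → factor 42.9/0.48 = 89.375
Step 3: 15-fold → factor 15
Step 4: v brought to 1400 μL → factor = 1400 μL/v
Step 5: 85 μL + 3900 μL = 3985 μL total → factor 3985/85 = 46.882
Step 6: 7-fold → factor 7
Product of known-step factors = 4.7223 × 10^6
Overall factor = 3.00 μM / (2.04 × 10^-7 μM) = 1.4706 × 10^7
Step-4 factor = 1.4706 × 10^7 / 4.7223 × 10^6 = 3.1142
v = 1400 μL / 3.1142 = 450 μL

450 μL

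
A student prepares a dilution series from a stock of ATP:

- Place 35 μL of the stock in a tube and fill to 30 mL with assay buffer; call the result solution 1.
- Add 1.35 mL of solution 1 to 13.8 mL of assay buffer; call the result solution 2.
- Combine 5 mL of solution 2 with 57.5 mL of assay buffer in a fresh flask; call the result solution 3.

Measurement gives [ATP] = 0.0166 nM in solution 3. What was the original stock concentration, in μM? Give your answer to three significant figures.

Step 1: 35 μL brought to 30 mL → factor 30000/35 = 857.14
Step 2: 1.35 mL + 13.8 mL = 15.15 mL total → factor 15.15/1.35 = 11.222
Step 3: 5 mL + 57.5 mL = 62.5 mL total → factor 62.5/5 = 12.5
Overall dilution factor = 857.14 × 11.222 × 12.5 = 1.2024 × 10^5
Stock = 0.0166 nM × 1.2024 × 10^5 = 1996 nM = 2.00 μM

2.00 μM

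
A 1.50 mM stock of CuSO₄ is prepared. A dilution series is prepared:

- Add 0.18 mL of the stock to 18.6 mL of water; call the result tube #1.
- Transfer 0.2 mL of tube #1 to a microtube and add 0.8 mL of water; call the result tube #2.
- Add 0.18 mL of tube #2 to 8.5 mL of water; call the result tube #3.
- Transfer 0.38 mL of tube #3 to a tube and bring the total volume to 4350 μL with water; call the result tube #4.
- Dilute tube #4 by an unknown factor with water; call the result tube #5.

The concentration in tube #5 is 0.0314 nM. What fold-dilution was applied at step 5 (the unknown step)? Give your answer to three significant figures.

166-fold

Step 1: 0.18 mL + 18.6 mL = 18.78 mL total → factor 18.78/0.18 = 104.33
Step 2: 0.2 mL + 0.8 mL = 1 mL total → factor 1/0.2 = 5
Step 3: 0.18 mL + 8.5 mL = 8.68 mL total → factor 8.68/0.18 = 48.222
Step 4: 0.38 mL brought to 4350 μL → factor 4.35/0.38 = 11.447
Step 5: unknown factor x
Product of known-step factors = 2.8797 × 10^5
Overall factor = 1.50 mM / (0.0314 nM) = 4.7771 × 10^7
x = 4.7771 × 10^7 / 2.8797 × 10^5 = 166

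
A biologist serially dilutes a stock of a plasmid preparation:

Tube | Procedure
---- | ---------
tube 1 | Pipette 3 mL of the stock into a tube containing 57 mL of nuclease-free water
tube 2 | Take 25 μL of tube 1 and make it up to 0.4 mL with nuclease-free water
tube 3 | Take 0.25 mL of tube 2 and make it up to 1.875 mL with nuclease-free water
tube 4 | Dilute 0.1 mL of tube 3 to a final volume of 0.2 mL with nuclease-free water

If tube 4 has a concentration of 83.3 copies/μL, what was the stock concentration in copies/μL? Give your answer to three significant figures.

Step 1: 3 mL + 57 mL = 60 mL total → factor 60/3 = 20
Step 2: 25 μL brought to 0.4 mL → factor 400/25 = 16
Step 3: 0.25 mL brought to 1.875 mL → factor 1.875/0.25 = 7.5
Step 4: 0.1 mL brought to 0.2 mL → factor 0.2/0.1 = 2
Overall dilution factor = 20 × 16 × 7.5 × 2 = 4800
Stock = 83.3 copies/μL × 4800 = 4.00 × 10^5 copies/μL

4.00 × 10^5 copies/μL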